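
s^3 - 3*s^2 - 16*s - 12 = (s - 6)*(s + 1)*(s + 2)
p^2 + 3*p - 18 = (p - 3)*(p + 6)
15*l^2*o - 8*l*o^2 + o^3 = o*(-5*l + o)*(-3*l + o)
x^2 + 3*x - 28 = (x - 4)*(x + 7)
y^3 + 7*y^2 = y^2*(y + 7)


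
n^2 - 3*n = n*(n - 3)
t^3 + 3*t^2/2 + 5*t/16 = t*(t + 1/4)*(t + 5/4)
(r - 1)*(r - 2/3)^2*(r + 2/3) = r^4 - 5*r^3/3 + 2*r^2/9 + 20*r/27 - 8/27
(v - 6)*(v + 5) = v^2 - v - 30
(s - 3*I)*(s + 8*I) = s^2 + 5*I*s + 24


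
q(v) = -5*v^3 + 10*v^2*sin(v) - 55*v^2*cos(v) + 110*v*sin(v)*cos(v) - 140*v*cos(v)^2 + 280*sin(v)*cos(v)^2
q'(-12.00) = 2190.94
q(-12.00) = 3434.95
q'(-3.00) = -1428.88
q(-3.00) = 939.15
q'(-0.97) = -70.86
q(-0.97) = -13.11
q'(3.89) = -9.33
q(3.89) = 31.20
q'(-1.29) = -5.25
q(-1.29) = 0.37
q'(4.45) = -1322.01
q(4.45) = -286.83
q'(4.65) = -1971.16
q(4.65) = -616.17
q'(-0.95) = -72.62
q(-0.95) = -14.54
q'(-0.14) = 114.60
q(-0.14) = -18.05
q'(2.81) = -79.36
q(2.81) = -39.97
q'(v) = 55*v^2*sin(v) + 10*v^2*cos(v) - 15*v^2 - 110*v*sin(v)^2 + 280*v*sin(v)*cos(v) + 20*v*sin(v) + 110*v*cos(v)^2 - 110*v*cos(v) - 560*sin(v)^2*cos(v) + 110*sin(v)*cos(v) + 280*cos(v)^3 - 140*cos(v)^2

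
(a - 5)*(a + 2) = a^2 - 3*a - 10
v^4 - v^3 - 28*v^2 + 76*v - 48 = (v - 4)*(v - 2)*(v - 1)*(v + 6)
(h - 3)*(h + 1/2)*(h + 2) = h^3 - h^2/2 - 13*h/2 - 3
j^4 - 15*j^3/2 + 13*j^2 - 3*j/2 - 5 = (j - 5)*(j - 2)*(j - 1)*(j + 1/2)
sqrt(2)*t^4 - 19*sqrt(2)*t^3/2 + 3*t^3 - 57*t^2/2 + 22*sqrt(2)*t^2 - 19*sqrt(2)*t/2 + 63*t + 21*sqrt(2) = (t - 6)*(t - 7/2)*(t + sqrt(2))*(sqrt(2)*t + 1)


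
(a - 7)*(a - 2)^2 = a^3 - 11*a^2 + 32*a - 28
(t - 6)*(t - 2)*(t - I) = t^3 - 8*t^2 - I*t^2 + 12*t + 8*I*t - 12*I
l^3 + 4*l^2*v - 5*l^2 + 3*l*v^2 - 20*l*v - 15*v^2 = (l - 5)*(l + v)*(l + 3*v)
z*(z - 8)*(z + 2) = z^3 - 6*z^2 - 16*z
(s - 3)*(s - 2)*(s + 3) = s^3 - 2*s^2 - 9*s + 18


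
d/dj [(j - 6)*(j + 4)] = 2*j - 2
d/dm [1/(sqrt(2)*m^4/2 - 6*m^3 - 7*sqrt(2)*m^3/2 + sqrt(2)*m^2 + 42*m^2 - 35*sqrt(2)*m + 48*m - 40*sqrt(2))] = 2*(-4*sqrt(2)*m^3 + 21*sqrt(2)*m^2 + 36*m^2 - 168*m - 4*sqrt(2)*m - 96 + 70*sqrt(2))/(sqrt(2)*m^4 - 12*m^3 - 7*sqrt(2)*m^3 + 2*sqrt(2)*m^2 + 84*m^2 - 70*sqrt(2)*m + 96*m - 80*sqrt(2))^2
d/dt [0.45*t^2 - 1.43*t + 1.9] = 0.9*t - 1.43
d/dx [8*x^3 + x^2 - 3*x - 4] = 24*x^2 + 2*x - 3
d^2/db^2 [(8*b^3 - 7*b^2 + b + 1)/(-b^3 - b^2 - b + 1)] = 2*(15*b^6 + 21*b^5 - 78*b^4 + 18*b^3 + 33*b^2 - 33*b + 4)/(b^9 + 3*b^8 + 6*b^7 + 4*b^6 - 6*b^4 - 2*b^3 + 3*b - 1)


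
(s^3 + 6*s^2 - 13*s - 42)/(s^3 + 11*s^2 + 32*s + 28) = (s - 3)/(s + 2)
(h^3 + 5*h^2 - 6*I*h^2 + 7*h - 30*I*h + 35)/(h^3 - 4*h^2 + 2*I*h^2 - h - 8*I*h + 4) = (h^2 + h*(5 - 7*I) - 35*I)/(h^2 + h*(-4 + I) - 4*I)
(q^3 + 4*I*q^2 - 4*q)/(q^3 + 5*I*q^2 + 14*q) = (q^2 + 4*I*q - 4)/(q^2 + 5*I*q + 14)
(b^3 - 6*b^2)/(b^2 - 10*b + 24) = b^2/(b - 4)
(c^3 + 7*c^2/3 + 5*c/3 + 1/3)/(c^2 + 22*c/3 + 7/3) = (c^2 + 2*c + 1)/(c + 7)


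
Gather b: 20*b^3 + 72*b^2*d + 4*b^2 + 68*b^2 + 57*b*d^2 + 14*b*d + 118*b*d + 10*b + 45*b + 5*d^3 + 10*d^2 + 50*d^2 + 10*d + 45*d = 20*b^3 + b^2*(72*d + 72) + b*(57*d^2 + 132*d + 55) + 5*d^3 + 60*d^2 + 55*d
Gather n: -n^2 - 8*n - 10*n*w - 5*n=-n^2 + n*(-10*w - 13)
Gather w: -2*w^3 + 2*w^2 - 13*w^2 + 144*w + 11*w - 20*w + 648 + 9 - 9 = -2*w^3 - 11*w^2 + 135*w + 648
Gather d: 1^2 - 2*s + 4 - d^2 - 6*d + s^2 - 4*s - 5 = -d^2 - 6*d + s^2 - 6*s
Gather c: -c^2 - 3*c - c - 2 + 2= -c^2 - 4*c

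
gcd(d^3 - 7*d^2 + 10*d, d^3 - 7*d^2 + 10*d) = d^3 - 7*d^2 + 10*d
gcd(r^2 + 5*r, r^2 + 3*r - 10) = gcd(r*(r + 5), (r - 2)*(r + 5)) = r + 5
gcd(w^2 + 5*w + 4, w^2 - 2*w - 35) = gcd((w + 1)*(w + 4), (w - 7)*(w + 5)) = 1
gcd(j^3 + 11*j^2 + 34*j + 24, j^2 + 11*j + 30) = j + 6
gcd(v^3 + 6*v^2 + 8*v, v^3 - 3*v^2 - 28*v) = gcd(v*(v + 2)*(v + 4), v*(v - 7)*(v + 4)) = v^2 + 4*v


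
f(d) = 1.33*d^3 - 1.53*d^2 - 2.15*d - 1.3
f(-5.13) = -210.09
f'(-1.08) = 5.81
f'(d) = 3.99*d^2 - 3.06*d - 2.15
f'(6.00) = 123.13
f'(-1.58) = 12.65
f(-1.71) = -8.75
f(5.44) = 155.84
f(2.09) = -0.33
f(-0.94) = -1.74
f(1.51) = -3.46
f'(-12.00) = 609.13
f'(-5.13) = 118.55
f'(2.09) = 8.88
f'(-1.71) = 14.75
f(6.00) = 218.00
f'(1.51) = 2.33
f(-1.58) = -6.97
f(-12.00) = -2494.06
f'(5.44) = 99.28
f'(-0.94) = 4.25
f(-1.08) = -2.44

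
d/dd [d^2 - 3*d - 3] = 2*d - 3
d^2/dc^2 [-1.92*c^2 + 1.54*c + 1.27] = -3.84000000000000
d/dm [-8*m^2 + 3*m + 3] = 3 - 16*m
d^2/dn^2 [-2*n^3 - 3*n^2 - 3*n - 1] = -12*n - 6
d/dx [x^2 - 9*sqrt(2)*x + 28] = 2*x - 9*sqrt(2)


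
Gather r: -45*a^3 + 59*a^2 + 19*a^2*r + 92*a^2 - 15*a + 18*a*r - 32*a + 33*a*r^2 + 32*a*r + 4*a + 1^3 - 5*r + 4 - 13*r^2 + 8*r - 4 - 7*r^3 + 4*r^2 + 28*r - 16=-45*a^3 + 151*a^2 - 43*a - 7*r^3 + r^2*(33*a - 9) + r*(19*a^2 + 50*a + 31) - 15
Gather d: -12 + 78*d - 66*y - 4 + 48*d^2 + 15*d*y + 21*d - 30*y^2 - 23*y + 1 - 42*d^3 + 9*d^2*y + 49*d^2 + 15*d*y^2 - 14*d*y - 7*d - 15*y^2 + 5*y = -42*d^3 + d^2*(9*y + 97) + d*(15*y^2 + y + 92) - 45*y^2 - 84*y - 15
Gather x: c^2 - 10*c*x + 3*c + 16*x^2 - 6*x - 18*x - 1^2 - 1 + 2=c^2 + 3*c + 16*x^2 + x*(-10*c - 24)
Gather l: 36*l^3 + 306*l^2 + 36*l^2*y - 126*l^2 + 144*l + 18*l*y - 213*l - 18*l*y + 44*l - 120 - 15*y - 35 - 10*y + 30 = 36*l^3 + l^2*(36*y + 180) - 25*l - 25*y - 125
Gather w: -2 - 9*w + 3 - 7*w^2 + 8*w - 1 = -7*w^2 - w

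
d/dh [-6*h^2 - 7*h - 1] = -12*h - 7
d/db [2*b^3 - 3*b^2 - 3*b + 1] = 6*b^2 - 6*b - 3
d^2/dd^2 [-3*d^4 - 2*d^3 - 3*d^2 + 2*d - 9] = -36*d^2 - 12*d - 6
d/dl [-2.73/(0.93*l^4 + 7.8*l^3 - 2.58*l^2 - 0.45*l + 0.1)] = (10.1556*l^3 + 63.882*l^2 - 14.0868*l - 1.2285)/(0.93*l^4 + 7.8*l^3 - 2.58*l^2 - 0.45*l + 0.1)^2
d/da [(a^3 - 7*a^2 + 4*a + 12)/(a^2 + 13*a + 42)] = (a^4 + 26*a^3 + 31*a^2 - 612*a + 12)/(a^4 + 26*a^3 + 253*a^2 + 1092*a + 1764)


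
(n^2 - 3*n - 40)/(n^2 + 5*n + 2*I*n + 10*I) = (n - 8)/(n + 2*I)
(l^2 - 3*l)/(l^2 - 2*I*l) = (l - 3)/(l - 2*I)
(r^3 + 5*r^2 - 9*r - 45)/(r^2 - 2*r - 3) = (r^2 + 8*r + 15)/(r + 1)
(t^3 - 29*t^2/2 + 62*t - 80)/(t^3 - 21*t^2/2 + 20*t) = (t - 4)/t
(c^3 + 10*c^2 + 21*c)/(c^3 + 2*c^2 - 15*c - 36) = c*(c + 7)/(c^2 - c - 12)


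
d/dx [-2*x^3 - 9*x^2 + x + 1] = -6*x^2 - 18*x + 1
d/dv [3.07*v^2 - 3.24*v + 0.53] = 6.14*v - 3.24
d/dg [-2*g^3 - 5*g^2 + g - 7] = -6*g^2 - 10*g + 1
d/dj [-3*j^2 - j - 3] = -6*j - 1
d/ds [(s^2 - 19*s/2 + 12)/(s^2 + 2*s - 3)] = (23*s^2 - 60*s + 9)/(2*(s^4 + 4*s^3 - 2*s^2 - 12*s + 9))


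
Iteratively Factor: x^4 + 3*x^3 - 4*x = (x - 1)*(x^3 + 4*x^2 + 4*x) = (x - 1)*(x + 2)*(x^2 + 2*x) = (x - 1)*(x + 2)^2*(x)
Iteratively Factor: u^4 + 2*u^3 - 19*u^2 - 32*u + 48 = (u - 4)*(u^3 + 6*u^2 + 5*u - 12) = (u - 4)*(u + 3)*(u^2 + 3*u - 4) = (u - 4)*(u + 3)*(u + 4)*(u - 1)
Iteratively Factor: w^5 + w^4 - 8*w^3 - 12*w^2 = (w)*(w^4 + w^3 - 8*w^2 - 12*w) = w^2*(w^3 + w^2 - 8*w - 12) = w^2*(w + 2)*(w^2 - w - 6) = w^2*(w + 2)^2*(w - 3)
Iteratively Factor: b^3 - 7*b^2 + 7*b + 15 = (b - 5)*(b^2 - 2*b - 3) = (b - 5)*(b + 1)*(b - 3)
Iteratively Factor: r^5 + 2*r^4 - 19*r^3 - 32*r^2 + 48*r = (r + 4)*(r^4 - 2*r^3 - 11*r^2 + 12*r) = (r - 1)*(r + 4)*(r^3 - r^2 - 12*r) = r*(r - 1)*(r + 4)*(r^2 - r - 12) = r*(r - 4)*(r - 1)*(r + 4)*(r + 3)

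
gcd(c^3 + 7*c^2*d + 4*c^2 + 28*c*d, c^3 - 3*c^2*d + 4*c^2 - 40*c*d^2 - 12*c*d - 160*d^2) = c + 4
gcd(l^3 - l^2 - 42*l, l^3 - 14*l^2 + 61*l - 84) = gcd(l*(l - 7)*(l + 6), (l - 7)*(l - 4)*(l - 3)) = l - 7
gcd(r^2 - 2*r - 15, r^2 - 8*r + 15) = r - 5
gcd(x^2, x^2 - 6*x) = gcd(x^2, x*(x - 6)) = x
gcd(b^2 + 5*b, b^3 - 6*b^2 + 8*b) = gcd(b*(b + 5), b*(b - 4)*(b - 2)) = b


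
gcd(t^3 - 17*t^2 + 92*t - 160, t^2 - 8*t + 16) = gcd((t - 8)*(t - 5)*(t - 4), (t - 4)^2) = t - 4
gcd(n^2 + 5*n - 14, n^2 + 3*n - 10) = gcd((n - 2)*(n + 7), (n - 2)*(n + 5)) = n - 2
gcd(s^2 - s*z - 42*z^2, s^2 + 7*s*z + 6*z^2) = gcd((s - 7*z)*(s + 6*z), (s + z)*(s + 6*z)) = s + 6*z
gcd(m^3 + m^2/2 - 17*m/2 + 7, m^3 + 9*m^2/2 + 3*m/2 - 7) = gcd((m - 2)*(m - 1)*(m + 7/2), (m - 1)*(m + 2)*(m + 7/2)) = m^2 + 5*m/2 - 7/2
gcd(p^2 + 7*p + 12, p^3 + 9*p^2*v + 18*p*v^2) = 1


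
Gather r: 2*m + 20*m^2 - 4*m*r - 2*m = 20*m^2 - 4*m*r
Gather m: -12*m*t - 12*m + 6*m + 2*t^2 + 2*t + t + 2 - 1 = m*(-12*t - 6) + 2*t^2 + 3*t + 1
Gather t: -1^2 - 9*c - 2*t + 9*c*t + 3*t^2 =-9*c + 3*t^2 + t*(9*c - 2) - 1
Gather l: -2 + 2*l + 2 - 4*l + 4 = 4 - 2*l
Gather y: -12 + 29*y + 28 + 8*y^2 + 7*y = 8*y^2 + 36*y + 16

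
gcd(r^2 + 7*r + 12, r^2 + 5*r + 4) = r + 4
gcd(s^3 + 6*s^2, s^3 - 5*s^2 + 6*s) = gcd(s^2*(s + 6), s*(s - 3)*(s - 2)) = s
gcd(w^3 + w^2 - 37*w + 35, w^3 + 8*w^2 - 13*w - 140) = w + 7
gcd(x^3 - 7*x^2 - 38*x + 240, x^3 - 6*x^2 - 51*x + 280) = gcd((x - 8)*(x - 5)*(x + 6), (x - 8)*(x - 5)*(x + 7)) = x^2 - 13*x + 40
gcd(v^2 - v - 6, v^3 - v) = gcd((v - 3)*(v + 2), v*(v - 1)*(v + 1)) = 1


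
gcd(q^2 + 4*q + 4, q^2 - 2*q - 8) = q + 2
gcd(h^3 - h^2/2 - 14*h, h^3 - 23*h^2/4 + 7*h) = h^2 - 4*h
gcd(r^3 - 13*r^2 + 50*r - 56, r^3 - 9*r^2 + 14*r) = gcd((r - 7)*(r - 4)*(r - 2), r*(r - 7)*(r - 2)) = r^2 - 9*r + 14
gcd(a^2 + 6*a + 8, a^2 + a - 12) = a + 4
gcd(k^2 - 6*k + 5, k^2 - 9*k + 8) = k - 1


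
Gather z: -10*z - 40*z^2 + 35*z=-40*z^2 + 25*z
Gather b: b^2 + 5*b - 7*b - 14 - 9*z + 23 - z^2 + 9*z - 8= b^2 - 2*b - z^2 + 1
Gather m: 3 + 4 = 7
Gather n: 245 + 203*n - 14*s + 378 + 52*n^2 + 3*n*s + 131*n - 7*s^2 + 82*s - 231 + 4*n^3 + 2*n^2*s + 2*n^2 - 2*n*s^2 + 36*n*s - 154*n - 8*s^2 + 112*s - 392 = 4*n^3 + n^2*(2*s + 54) + n*(-2*s^2 + 39*s + 180) - 15*s^2 + 180*s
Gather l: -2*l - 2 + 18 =16 - 2*l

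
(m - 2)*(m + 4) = m^2 + 2*m - 8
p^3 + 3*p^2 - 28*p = p*(p - 4)*(p + 7)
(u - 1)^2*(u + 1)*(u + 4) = u^4 + 3*u^3 - 5*u^2 - 3*u + 4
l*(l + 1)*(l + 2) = l^3 + 3*l^2 + 2*l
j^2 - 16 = (j - 4)*(j + 4)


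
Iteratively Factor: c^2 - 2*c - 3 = (c - 3)*(c + 1)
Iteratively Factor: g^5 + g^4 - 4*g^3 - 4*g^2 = (g)*(g^4 + g^3 - 4*g^2 - 4*g) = g^2*(g^3 + g^2 - 4*g - 4) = g^2*(g + 1)*(g^2 - 4) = g^2*(g - 2)*(g + 1)*(g + 2)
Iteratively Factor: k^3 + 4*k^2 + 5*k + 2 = (k + 1)*(k^2 + 3*k + 2) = (k + 1)^2*(k + 2)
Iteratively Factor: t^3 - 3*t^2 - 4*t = (t)*(t^2 - 3*t - 4) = t*(t + 1)*(t - 4)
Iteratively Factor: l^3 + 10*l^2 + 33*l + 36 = (l + 4)*(l^2 + 6*l + 9) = (l + 3)*(l + 4)*(l + 3)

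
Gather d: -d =-d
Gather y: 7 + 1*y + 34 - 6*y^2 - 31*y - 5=-6*y^2 - 30*y + 36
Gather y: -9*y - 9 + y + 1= -8*y - 8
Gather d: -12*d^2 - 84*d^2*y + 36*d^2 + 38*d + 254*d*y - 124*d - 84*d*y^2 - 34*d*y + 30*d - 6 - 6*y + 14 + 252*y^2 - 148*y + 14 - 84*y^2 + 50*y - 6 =d^2*(24 - 84*y) + d*(-84*y^2 + 220*y - 56) + 168*y^2 - 104*y + 16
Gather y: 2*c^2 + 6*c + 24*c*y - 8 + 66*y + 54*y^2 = 2*c^2 + 6*c + 54*y^2 + y*(24*c + 66) - 8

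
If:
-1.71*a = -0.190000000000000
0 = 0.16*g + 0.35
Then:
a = 0.11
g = -2.19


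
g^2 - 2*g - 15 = (g - 5)*(g + 3)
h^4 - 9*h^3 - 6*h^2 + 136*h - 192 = (h - 8)*(h - 3)*(h - 2)*(h + 4)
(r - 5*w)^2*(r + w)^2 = r^4 - 8*r^3*w + 6*r^2*w^2 + 40*r*w^3 + 25*w^4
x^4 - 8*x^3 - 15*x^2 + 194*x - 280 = (x - 7)*(x - 4)*(x - 2)*(x + 5)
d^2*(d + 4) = d^3 + 4*d^2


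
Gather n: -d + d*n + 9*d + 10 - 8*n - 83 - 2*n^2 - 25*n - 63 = 8*d - 2*n^2 + n*(d - 33) - 136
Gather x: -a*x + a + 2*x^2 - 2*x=a + 2*x^2 + x*(-a - 2)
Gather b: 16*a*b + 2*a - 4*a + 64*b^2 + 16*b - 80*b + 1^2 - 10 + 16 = -2*a + 64*b^2 + b*(16*a - 64) + 7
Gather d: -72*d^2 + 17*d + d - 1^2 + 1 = -72*d^2 + 18*d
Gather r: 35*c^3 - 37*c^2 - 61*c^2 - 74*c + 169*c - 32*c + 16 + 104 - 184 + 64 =35*c^3 - 98*c^2 + 63*c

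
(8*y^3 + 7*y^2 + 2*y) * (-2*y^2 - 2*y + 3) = -16*y^5 - 30*y^4 + 6*y^3 + 17*y^2 + 6*y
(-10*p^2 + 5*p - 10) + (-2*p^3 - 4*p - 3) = -2*p^3 - 10*p^2 + p - 13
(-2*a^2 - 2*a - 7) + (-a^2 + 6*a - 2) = -3*a^2 + 4*a - 9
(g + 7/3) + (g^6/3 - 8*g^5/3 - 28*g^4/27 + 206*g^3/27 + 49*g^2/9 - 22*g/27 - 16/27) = g^6/3 - 8*g^5/3 - 28*g^4/27 + 206*g^3/27 + 49*g^2/9 + 5*g/27 + 47/27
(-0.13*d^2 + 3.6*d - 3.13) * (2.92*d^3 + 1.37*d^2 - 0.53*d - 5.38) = -0.3796*d^5 + 10.3339*d^4 - 4.1387*d^3 - 5.4967*d^2 - 17.7091*d + 16.8394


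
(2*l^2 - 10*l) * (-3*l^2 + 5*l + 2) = -6*l^4 + 40*l^3 - 46*l^2 - 20*l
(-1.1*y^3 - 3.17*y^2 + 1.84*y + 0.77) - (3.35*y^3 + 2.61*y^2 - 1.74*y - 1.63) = -4.45*y^3 - 5.78*y^2 + 3.58*y + 2.4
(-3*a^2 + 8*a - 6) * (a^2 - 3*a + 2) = -3*a^4 + 17*a^3 - 36*a^2 + 34*a - 12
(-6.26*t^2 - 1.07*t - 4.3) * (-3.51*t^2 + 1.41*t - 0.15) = 21.9726*t^4 - 5.0709*t^3 + 14.5233*t^2 - 5.9025*t + 0.645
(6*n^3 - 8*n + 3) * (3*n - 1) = 18*n^4 - 6*n^3 - 24*n^2 + 17*n - 3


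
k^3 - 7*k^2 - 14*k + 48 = (k - 8)*(k - 2)*(k + 3)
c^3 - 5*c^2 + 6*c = c*(c - 3)*(c - 2)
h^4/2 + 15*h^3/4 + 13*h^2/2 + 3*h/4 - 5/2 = (h/2 + 1/2)*(h - 1/2)*(h + 2)*(h + 5)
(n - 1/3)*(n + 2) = n^2 + 5*n/3 - 2/3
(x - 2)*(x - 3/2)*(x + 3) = x^3 - x^2/2 - 15*x/2 + 9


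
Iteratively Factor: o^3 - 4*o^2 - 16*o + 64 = (o + 4)*(o^2 - 8*o + 16) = (o - 4)*(o + 4)*(o - 4)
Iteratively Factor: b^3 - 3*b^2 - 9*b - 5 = (b + 1)*(b^2 - 4*b - 5) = (b - 5)*(b + 1)*(b + 1)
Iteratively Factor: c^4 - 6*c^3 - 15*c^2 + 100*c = (c)*(c^3 - 6*c^2 - 15*c + 100) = c*(c - 5)*(c^2 - c - 20) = c*(c - 5)^2*(c + 4)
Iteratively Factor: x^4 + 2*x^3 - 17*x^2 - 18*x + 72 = (x - 2)*(x^3 + 4*x^2 - 9*x - 36) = (x - 3)*(x - 2)*(x^2 + 7*x + 12) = (x - 3)*(x - 2)*(x + 3)*(x + 4)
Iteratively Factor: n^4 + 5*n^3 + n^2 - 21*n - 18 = (n + 3)*(n^3 + 2*n^2 - 5*n - 6) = (n + 1)*(n + 3)*(n^2 + n - 6) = (n - 2)*(n + 1)*(n + 3)*(n + 3)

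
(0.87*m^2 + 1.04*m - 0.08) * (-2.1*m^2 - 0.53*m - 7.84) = -1.827*m^4 - 2.6451*m^3 - 7.204*m^2 - 8.1112*m + 0.6272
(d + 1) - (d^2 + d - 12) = 13 - d^2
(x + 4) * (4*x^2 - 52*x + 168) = 4*x^3 - 36*x^2 - 40*x + 672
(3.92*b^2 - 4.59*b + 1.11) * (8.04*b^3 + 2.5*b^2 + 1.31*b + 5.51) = 31.5168*b^5 - 27.1036*b^4 + 2.5846*b^3 + 18.3613*b^2 - 23.8368*b + 6.1161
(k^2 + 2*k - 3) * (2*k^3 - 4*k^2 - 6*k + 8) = 2*k^5 - 20*k^3 + 8*k^2 + 34*k - 24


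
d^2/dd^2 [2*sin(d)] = -2*sin(d)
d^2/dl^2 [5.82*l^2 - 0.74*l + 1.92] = 11.6400000000000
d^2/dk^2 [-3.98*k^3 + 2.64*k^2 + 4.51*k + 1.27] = 5.28 - 23.88*k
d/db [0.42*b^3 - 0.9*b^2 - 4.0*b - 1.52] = 1.26*b^2 - 1.8*b - 4.0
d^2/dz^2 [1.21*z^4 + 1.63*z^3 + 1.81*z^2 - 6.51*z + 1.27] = 14.52*z^2 + 9.78*z + 3.62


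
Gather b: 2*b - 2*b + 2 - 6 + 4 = 0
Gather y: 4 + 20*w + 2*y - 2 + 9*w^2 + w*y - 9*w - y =9*w^2 + 11*w + y*(w + 1) + 2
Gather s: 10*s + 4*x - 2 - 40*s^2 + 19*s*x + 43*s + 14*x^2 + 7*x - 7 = -40*s^2 + s*(19*x + 53) + 14*x^2 + 11*x - 9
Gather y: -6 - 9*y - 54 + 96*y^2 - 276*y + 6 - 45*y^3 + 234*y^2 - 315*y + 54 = -45*y^3 + 330*y^2 - 600*y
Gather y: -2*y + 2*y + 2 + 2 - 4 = 0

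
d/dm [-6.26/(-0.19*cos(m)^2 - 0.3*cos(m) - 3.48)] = (2.3788*cos(m) + 1.878)*sin(m)/(0.19*cos(m)^2 + 0.3*cos(m) + 3.48)^2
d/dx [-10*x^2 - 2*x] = -20*x - 2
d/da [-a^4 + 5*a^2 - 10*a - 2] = -4*a^3 + 10*a - 10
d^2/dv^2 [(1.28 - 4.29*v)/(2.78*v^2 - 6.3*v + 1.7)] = (-(4.29*v - 1.28)*(5.56*v - 6.3)*(11.12*v - 12.6) + (71.5572*v - 61.1708)*(2.78*v^2 - 6.3*v + 1.7))/(2.78*v^2 - 6.3*v + 1.7)^3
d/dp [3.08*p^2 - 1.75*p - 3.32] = 6.16*p - 1.75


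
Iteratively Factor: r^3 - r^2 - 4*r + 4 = (r + 2)*(r^2 - 3*r + 2) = (r - 2)*(r + 2)*(r - 1)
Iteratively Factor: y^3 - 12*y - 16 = (y + 2)*(y^2 - 2*y - 8) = (y - 4)*(y + 2)*(y + 2)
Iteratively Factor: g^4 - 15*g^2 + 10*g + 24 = (g - 2)*(g^3 + 2*g^2 - 11*g - 12) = (g - 2)*(g + 4)*(g^2 - 2*g - 3) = (g - 2)*(g + 1)*(g + 4)*(g - 3)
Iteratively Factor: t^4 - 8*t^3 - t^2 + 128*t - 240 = (t - 3)*(t^3 - 5*t^2 - 16*t + 80) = (t - 3)*(t + 4)*(t^2 - 9*t + 20) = (t - 4)*(t - 3)*(t + 4)*(t - 5)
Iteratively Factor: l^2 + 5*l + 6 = (l + 2)*(l + 3)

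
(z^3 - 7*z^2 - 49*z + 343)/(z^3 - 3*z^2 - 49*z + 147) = (z - 7)/(z - 3)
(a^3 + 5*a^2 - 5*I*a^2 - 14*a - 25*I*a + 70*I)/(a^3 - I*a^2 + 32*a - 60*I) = (a^2 + 5*a - 14)/(a^2 + 4*I*a + 12)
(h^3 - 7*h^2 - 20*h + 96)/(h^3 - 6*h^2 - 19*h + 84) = (h - 8)/(h - 7)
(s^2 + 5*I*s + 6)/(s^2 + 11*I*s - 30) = (s - I)/(s + 5*I)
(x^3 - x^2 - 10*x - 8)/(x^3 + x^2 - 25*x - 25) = (x^2 - 2*x - 8)/(x^2 - 25)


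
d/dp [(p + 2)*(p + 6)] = 2*p + 8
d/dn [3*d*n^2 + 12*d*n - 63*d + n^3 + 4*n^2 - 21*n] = 6*d*n + 12*d + 3*n^2 + 8*n - 21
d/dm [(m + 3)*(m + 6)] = 2*m + 9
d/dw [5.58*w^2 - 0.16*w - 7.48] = 11.16*w - 0.16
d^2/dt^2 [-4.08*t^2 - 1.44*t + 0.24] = -8.16000000000000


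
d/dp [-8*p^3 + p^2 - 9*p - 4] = -24*p^2 + 2*p - 9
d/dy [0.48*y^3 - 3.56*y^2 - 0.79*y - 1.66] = 1.44*y^2 - 7.12*y - 0.79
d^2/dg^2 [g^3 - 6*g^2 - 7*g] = 6*g - 12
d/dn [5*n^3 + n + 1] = 15*n^2 + 1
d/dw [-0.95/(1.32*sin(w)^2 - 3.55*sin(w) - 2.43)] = (2.508*sin(w) - 3.3725)*cos(w)/(-1.32*sin(w)^2 + 3.55*sin(w) + 2.43)^2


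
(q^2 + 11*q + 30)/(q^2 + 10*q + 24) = (q + 5)/(q + 4)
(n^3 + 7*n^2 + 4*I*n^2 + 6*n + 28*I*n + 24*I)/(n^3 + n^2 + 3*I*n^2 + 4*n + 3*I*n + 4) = (n + 6)/(n - I)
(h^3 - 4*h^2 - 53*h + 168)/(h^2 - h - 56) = h - 3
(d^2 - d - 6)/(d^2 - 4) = (d - 3)/(d - 2)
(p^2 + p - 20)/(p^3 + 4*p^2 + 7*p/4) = 4*(p^2 + p - 20)/(p*(4*p^2 + 16*p + 7))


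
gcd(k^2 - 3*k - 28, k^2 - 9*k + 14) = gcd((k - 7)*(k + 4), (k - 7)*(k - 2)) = k - 7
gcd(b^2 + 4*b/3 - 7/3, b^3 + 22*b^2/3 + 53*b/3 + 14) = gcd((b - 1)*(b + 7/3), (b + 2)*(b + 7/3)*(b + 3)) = b + 7/3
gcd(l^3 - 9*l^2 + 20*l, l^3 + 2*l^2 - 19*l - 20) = l - 4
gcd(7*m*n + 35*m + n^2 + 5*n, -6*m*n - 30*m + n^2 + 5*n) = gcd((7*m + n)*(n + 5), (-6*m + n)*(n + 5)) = n + 5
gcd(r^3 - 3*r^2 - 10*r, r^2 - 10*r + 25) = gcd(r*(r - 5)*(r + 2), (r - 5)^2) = r - 5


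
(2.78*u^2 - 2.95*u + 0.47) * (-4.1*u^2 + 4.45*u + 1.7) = -11.398*u^4 + 24.466*u^3 - 10.3285*u^2 - 2.9235*u + 0.799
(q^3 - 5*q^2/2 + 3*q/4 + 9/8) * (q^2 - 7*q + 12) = q^5 - 19*q^4/2 + 121*q^3/4 - 273*q^2/8 + 9*q/8 + 27/2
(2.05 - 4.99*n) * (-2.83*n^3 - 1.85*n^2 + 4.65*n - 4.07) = 14.1217*n^4 + 3.43*n^3 - 26.996*n^2 + 29.8418*n - 8.3435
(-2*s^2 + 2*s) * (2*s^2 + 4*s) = -4*s^4 - 4*s^3 + 8*s^2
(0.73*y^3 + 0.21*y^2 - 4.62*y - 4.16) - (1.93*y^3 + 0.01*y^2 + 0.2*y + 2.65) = -1.2*y^3 + 0.2*y^2 - 4.82*y - 6.81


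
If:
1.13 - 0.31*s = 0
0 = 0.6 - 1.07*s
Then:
No Solution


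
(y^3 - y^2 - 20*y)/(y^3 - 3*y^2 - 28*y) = (y - 5)/(y - 7)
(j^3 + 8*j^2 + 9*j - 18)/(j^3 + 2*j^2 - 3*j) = (j + 6)/j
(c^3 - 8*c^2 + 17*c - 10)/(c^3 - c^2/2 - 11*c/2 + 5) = 2*(c - 5)/(2*c + 5)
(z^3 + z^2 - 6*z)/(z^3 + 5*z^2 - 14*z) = (z + 3)/(z + 7)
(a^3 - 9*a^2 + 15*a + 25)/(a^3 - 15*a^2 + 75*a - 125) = (a + 1)/(a - 5)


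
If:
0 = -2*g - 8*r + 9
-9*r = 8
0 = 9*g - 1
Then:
No Solution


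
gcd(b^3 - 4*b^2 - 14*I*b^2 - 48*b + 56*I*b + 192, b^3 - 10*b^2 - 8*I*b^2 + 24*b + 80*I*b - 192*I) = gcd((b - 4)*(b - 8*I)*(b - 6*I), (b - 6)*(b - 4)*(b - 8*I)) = b^2 + b*(-4 - 8*I) + 32*I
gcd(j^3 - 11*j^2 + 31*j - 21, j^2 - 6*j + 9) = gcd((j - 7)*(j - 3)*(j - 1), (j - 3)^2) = j - 3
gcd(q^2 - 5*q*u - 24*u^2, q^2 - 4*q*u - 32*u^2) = q - 8*u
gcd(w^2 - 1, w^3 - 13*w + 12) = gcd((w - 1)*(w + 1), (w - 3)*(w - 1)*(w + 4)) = w - 1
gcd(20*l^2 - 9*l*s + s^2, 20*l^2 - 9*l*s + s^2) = 20*l^2 - 9*l*s + s^2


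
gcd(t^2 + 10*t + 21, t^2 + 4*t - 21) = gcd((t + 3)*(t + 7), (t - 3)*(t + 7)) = t + 7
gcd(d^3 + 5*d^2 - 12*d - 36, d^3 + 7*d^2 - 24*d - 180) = d + 6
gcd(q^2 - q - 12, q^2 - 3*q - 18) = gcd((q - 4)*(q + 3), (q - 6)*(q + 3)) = q + 3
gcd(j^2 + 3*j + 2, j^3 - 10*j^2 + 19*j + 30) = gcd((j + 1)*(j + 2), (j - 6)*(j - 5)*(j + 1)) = j + 1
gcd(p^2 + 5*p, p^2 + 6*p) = p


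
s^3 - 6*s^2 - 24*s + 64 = (s - 8)*(s - 2)*(s + 4)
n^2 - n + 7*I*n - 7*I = (n - 1)*(n + 7*I)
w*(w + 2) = w^2 + 2*w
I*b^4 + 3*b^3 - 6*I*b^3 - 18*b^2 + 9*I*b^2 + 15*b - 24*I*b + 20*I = (b - 5)*(b - 4*I)*(b + I)*(I*b - I)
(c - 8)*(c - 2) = c^2 - 10*c + 16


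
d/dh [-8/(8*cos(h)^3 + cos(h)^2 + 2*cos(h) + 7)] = 16*(12*sin(h)^2 - cos(h) - 13)*sin(h)/(8*cos(h)^3 + cos(h)^2 + 2*cos(h) + 7)^2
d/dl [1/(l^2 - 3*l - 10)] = (3 - 2*l)/(-l^2 + 3*l + 10)^2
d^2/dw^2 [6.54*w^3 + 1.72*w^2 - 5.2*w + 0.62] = 39.24*w + 3.44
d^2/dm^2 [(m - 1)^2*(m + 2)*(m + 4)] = 12*m^2 + 24*m - 6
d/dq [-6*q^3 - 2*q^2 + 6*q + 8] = -18*q^2 - 4*q + 6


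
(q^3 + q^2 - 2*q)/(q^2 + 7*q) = (q^2 + q - 2)/(q + 7)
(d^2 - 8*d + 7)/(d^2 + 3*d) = (d^2 - 8*d + 7)/(d*(d + 3))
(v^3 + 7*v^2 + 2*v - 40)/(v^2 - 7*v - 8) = (-v^3 - 7*v^2 - 2*v + 40)/(-v^2 + 7*v + 8)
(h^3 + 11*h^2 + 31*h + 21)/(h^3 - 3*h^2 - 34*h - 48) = (h^2 + 8*h + 7)/(h^2 - 6*h - 16)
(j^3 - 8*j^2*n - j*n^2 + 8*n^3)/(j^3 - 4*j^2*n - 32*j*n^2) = (j^2 - n^2)/(j*(j + 4*n))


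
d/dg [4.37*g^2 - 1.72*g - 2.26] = 8.74*g - 1.72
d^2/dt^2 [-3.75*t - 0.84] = 0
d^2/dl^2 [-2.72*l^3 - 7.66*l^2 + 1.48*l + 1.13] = -16.32*l - 15.32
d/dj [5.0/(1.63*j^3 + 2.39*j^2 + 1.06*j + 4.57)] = (-24.45*j^2 - 23.9*j - 5.3)/(1.63*j^3 + 2.39*j^2 + 1.06*j + 4.57)^2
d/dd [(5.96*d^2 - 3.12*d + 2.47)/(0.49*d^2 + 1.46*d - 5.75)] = (10.2304*d^2 - 70.9606*d + 14.3338)/(0.2401*d^4 + 1.4308*d^3 - 3.5034*d^2 - 16.79*d + 33.0625)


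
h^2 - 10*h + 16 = (h - 8)*(h - 2)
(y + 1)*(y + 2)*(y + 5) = y^3 + 8*y^2 + 17*y + 10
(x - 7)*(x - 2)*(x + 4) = x^3 - 5*x^2 - 22*x + 56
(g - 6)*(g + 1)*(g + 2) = g^3 - 3*g^2 - 16*g - 12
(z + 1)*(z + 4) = z^2 + 5*z + 4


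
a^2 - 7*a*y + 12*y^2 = (a - 4*y)*(a - 3*y)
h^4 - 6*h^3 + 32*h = h*(h - 4)^2*(h + 2)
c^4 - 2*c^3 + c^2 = c^2*(c - 1)^2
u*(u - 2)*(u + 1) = u^3 - u^2 - 2*u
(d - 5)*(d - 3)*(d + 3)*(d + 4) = d^4 - d^3 - 29*d^2 + 9*d + 180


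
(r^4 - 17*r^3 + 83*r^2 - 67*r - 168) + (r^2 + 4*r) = r^4 - 17*r^3 + 84*r^2 - 63*r - 168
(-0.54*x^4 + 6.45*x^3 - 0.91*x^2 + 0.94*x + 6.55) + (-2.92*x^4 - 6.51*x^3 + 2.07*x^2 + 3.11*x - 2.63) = -3.46*x^4 - 0.0599999999999996*x^3 + 1.16*x^2 + 4.05*x + 3.92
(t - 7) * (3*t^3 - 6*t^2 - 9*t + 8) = 3*t^4 - 27*t^3 + 33*t^2 + 71*t - 56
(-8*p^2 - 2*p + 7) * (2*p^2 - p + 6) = -16*p^4 + 4*p^3 - 32*p^2 - 19*p + 42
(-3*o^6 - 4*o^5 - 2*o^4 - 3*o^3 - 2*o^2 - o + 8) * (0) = 0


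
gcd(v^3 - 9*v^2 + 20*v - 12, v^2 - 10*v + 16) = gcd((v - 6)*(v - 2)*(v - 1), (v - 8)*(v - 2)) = v - 2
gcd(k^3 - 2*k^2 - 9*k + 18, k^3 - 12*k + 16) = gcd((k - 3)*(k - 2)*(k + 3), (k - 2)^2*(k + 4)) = k - 2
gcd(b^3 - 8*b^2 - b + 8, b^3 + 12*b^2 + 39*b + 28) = b + 1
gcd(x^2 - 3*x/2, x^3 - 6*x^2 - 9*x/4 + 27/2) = x - 3/2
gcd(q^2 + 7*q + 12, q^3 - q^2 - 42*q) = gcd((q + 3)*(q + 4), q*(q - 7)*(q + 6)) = 1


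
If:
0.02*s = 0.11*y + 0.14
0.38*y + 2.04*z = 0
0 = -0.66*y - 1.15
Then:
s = -2.58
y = -1.74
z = 0.32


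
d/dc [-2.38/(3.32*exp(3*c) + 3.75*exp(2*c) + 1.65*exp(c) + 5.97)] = (23.7048*exp(2*c) + 17.85*exp(c) + 3.927)*exp(c)/(3.32*exp(3*c) + 3.75*exp(2*c) + 1.65*exp(c) + 5.97)^2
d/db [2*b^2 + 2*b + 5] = 4*b + 2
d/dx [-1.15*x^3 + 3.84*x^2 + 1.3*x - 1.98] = -3.45*x^2 + 7.68*x + 1.3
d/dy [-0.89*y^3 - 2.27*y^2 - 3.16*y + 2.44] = -2.67*y^2 - 4.54*y - 3.16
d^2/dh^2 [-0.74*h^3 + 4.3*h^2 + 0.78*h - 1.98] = 8.6 - 4.44*h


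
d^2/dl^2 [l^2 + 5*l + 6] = 2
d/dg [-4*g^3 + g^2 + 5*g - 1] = -12*g^2 + 2*g + 5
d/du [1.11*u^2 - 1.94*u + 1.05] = 2.22*u - 1.94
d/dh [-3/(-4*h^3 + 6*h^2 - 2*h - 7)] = 6*(-6*h^2 + 6*h - 1)/(4*h^3 - 6*h^2 + 2*h + 7)^2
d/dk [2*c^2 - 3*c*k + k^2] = -3*c + 2*k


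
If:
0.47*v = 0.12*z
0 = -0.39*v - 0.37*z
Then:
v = 0.00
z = 0.00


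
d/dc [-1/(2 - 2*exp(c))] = -1/(8*sinh(c/2)^2)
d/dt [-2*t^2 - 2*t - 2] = -4*t - 2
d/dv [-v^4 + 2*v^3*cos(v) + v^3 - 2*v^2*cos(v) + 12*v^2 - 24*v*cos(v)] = -2*v^3*sin(v) - 4*v^3 + 2*v^2*sin(v) + 6*v^2*cos(v) + 3*v^2 + 24*v*sin(v) - 4*v*cos(v) + 24*v - 24*cos(v)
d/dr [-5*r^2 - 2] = -10*r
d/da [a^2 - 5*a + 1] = 2*a - 5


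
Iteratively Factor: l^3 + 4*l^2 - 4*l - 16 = (l - 2)*(l^2 + 6*l + 8) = (l - 2)*(l + 4)*(l + 2)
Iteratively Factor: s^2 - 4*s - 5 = (s + 1)*(s - 5)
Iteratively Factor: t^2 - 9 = (t - 3)*(t + 3)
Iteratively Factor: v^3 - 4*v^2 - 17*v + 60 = (v - 5)*(v^2 + v - 12) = (v - 5)*(v - 3)*(v + 4)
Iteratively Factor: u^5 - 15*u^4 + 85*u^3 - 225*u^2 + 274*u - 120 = (u - 5)*(u^4 - 10*u^3 + 35*u^2 - 50*u + 24) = (u - 5)*(u - 2)*(u^3 - 8*u^2 + 19*u - 12) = (u - 5)*(u - 3)*(u - 2)*(u^2 - 5*u + 4) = (u - 5)*(u - 4)*(u - 3)*(u - 2)*(u - 1)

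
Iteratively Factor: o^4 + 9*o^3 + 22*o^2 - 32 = (o + 4)*(o^3 + 5*o^2 + 2*o - 8) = (o - 1)*(o + 4)*(o^2 + 6*o + 8) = (o - 1)*(o + 4)^2*(o + 2)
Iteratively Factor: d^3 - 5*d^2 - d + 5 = (d + 1)*(d^2 - 6*d + 5) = (d - 1)*(d + 1)*(d - 5)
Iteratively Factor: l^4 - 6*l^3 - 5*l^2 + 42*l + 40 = (l + 2)*(l^3 - 8*l^2 + 11*l + 20) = (l - 4)*(l + 2)*(l^2 - 4*l - 5) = (l - 5)*(l - 4)*(l + 2)*(l + 1)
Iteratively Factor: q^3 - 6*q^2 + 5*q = (q - 5)*(q^2 - q) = (q - 5)*(q - 1)*(q)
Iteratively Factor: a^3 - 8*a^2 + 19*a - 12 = (a - 3)*(a^2 - 5*a + 4) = (a - 4)*(a - 3)*(a - 1)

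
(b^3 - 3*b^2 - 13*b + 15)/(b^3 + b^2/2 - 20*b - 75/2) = 2*(b - 1)/(2*b + 5)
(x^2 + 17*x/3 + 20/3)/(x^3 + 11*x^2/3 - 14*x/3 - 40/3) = 1/(x - 2)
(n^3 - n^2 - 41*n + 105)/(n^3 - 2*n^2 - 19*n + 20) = (n^2 + 4*n - 21)/(n^2 + 3*n - 4)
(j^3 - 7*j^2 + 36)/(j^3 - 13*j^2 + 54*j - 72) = (j + 2)/(j - 4)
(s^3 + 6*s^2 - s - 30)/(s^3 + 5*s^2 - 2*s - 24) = (s + 5)/(s + 4)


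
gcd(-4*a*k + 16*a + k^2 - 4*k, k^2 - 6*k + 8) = k - 4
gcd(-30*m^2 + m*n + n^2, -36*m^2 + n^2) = 6*m + n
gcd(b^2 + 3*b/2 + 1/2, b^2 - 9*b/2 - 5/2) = b + 1/2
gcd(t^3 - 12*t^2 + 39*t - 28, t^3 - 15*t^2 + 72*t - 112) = t^2 - 11*t + 28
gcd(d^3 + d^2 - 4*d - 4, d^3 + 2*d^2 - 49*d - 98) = d + 2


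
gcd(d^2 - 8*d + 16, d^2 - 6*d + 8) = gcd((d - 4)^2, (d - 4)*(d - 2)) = d - 4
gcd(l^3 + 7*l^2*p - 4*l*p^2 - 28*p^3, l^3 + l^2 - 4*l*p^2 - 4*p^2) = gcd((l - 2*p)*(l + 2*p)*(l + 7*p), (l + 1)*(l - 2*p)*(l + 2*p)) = -l^2 + 4*p^2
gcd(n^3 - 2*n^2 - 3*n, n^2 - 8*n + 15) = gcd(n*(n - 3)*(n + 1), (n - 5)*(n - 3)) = n - 3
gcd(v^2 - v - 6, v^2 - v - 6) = v^2 - v - 6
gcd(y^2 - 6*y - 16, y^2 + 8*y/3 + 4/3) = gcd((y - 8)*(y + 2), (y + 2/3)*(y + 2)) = y + 2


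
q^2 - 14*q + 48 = (q - 8)*(q - 6)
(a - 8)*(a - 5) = a^2 - 13*a + 40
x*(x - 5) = x^2 - 5*x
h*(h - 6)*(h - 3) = h^3 - 9*h^2 + 18*h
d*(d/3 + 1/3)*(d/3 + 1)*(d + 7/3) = d^4/9 + 19*d^3/27 + 37*d^2/27 + 7*d/9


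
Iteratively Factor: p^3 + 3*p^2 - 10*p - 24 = (p - 3)*(p^2 + 6*p + 8) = (p - 3)*(p + 4)*(p + 2)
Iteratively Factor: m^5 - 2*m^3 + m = (m - 1)*(m^4 + m^3 - m^2 - m) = (m - 1)^2*(m^3 + 2*m^2 + m) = (m - 1)^2*(m + 1)*(m^2 + m) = (m - 1)^2*(m + 1)^2*(m)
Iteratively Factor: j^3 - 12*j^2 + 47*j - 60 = (j - 4)*(j^2 - 8*j + 15) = (j - 5)*(j - 4)*(j - 3)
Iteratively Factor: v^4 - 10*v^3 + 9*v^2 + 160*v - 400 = (v - 4)*(v^3 - 6*v^2 - 15*v + 100) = (v - 5)*(v - 4)*(v^2 - v - 20) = (v - 5)^2*(v - 4)*(v + 4)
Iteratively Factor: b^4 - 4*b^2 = (b + 2)*(b^3 - 2*b^2) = (b - 2)*(b + 2)*(b^2) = b*(b - 2)*(b + 2)*(b)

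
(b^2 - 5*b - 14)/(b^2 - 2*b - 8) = (b - 7)/(b - 4)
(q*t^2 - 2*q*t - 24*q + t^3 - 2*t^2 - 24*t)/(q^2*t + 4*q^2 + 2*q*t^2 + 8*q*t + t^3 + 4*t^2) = (t - 6)/(q + t)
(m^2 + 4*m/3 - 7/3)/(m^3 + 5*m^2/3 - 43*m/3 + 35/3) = (3*m + 7)/(3*m^2 + 8*m - 35)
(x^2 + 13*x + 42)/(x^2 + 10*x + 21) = (x + 6)/(x + 3)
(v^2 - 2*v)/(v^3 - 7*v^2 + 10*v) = 1/(v - 5)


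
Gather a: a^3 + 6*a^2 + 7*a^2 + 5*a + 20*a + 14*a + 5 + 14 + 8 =a^3 + 13*a^2 + 39*a + 27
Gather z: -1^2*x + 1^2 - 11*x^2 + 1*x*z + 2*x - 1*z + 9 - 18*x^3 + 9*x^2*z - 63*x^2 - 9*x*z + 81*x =-18*x^3 - 74*x^2 + 82*x + z*(9*x^2 - 8*x - 1) + 10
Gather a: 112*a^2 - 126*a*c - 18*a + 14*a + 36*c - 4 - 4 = 112*a^2 + a*(-126*c - 4) + 36*c - 8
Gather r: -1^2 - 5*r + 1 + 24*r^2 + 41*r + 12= 24*r^2 + 36*r + 12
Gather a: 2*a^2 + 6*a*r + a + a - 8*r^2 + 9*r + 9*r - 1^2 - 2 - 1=2*a^2 + a*(6*r + 2) - 8*r^2 + 18*r - 4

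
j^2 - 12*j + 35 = (j - 7)*(j - 5)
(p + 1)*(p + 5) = p^2 + 6*p + 5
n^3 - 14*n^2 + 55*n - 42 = (n - 7)*(n - 6)*(n - 1)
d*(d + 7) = d^2 + 7*d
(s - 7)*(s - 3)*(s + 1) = s^3 - 9*s^2 + 11*s + 21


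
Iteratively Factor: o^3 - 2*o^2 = (o)*(o^2 - 2*o) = o*(o - 2)*(o)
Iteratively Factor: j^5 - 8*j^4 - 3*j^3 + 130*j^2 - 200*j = (j - 5)*(j^4 - 3*j^3 - 18*j^2 + 40*j) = (j - 5)^2*(j^3 + 2*j^2 - 8*j) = (j - 5)^2*(j + 4)*(j^2 - 2*j) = j*(j - 5)^2*(j + 4)*(j - 2)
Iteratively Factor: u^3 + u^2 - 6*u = (u)*(u^2 + u - 6) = u*(u - 2)*(u + 3)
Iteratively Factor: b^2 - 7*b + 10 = (b - 2)*(b - 5)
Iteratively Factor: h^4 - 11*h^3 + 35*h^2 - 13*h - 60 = (h - 4)*(h^3 - 7*h^2 + 7*h + 15) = (h - 4)*(h - 3)*(h^2 - 4*h - 5) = (h - 5)*(h - 4)*(h - 3)*(h + 1)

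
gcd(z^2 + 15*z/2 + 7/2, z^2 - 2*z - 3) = 1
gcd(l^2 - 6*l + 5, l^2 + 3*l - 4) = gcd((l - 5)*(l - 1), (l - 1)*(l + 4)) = l - 1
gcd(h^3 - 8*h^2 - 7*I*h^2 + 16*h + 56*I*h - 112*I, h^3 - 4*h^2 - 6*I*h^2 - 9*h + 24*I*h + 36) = h - 4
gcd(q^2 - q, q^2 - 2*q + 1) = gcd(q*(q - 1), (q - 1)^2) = q - 1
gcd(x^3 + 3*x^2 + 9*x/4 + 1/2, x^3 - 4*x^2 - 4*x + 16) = x + 2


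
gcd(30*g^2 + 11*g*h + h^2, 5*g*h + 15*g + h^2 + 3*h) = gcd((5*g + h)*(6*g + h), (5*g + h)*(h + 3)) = 5*g + h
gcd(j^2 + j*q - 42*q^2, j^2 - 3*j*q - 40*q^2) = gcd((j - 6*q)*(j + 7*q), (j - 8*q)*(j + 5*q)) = 1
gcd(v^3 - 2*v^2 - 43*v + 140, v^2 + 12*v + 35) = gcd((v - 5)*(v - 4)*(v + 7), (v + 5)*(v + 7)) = v + 7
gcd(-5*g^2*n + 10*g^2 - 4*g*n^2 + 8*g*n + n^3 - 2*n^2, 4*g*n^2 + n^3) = 1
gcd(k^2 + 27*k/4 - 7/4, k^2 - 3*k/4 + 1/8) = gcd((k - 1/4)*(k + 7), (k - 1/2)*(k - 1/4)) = k - 1/4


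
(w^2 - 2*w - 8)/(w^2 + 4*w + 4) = (w - 4)/(w + 2)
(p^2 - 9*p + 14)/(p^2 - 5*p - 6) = (-p^2 + 9*p - 14)/(-p^2 + 5*p + 6)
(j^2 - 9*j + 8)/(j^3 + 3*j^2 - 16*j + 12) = (j - 8)/(j^2 + 4*j - 12)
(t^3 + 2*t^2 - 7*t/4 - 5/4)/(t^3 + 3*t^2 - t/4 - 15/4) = (2*t + 1)/(2*t + 3)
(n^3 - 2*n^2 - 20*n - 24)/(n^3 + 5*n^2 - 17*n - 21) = (n^3 - 2*n^2 - 20*n - 24)/(n^3 + 5*n^2 - 17*n - 21)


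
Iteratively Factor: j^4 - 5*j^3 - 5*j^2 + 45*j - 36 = (j - 4)*(j^3 - j^2 - 9*j + 9) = (j - 4)*(j - 1)*(j^2 - 9) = (j - 4)*(j - 3)*(j - 1)*(j + 3)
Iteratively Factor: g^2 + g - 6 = (g + 3)*(g - 2)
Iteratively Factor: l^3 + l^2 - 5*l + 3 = (l - 1)*(l^2 + 2*l - 3) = (l - 1)^2*(l + 3)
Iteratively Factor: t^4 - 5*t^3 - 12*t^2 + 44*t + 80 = (t + 2)*(t^3 - 7*t^2 + 2*t + 40) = (t - 4)*(t + 2)*(t^2 - 3*t - 10) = (t - 4)*(t + 2)^2*(t - 5)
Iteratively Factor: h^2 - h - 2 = (h - 2)*(h + 1)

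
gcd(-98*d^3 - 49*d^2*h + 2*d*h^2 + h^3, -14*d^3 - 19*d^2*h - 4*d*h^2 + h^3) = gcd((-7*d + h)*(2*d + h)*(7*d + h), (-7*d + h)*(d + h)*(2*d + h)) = 14*d^2 + 5*d*h - h^2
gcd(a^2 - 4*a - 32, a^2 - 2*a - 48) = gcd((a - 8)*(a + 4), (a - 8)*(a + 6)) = a - 8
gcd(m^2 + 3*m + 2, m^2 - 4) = m + 2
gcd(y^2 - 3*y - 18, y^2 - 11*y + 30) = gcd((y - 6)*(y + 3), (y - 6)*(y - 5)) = y - 6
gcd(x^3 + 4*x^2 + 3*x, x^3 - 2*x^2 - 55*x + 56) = 1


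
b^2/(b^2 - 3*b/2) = 2*b/(2*b - 3)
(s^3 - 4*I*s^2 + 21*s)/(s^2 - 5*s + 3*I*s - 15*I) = s*(s - 7*I)/(s - 5)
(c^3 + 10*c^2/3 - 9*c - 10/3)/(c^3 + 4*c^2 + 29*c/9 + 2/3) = 3*(c^2 + 3*c - 10)/(3*c^2 + 11*c + 6)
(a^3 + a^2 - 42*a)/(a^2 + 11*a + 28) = a*(a - 6)/(a + 4)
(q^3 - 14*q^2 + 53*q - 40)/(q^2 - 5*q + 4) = (q^2 - 13*q + 40)/(q - 4)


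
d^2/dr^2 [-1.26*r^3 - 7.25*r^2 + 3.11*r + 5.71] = -7.56*r - 14.5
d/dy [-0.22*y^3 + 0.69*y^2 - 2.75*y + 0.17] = -0.66*y^2 + 1.38*y - 2.75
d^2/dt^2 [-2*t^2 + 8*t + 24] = -4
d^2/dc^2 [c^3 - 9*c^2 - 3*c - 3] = 6*c - 18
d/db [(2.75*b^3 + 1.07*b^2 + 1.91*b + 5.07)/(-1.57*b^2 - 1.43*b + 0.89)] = (-4.3175*b^4 - 7.865*b^3 + 8.8111*b^2 + 17.8244*b + 8.95)/(2.4649*b^4 + 4.4902*b^3 - 0.7497*b^2 - 2.5454*b + 0.7921)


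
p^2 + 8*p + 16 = (p + 4)^2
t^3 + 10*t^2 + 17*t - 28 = (t - 1)*(t + 4)*(t + 7)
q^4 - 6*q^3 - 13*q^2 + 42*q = q*(q - 7)*(q - 2)*(q + 3)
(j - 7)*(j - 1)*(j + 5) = j^3 - 3*j^2 - 33*j + 35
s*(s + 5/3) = s^2 + 5*s/3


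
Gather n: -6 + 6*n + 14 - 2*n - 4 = 4*n + 4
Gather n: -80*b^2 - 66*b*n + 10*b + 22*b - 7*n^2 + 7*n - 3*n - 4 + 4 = -80*b^2 + 32*b - 7*n^2 + n*(4 - 66*b)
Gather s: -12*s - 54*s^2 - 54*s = -54*s^2 - 66*s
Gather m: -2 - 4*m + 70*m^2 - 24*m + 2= 70*m^2 - 28*m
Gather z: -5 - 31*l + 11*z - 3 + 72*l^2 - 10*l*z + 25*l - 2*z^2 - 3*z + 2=72*l^2 - 6*l - 2*z^2 + z*(8 - 10*l) - 6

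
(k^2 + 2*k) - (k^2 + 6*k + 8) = -4*k - 8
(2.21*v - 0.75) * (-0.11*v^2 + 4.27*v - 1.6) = -0.2431*v^3 + 9.5192*v^2 - 6.7385*v + 1.2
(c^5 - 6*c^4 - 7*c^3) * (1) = c^5 - 6*c^4 - 7*c^3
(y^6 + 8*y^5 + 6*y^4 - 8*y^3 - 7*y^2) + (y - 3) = y^6 + 8*y^5 + 6*y^4 - 8*y^3 - 7*y^2 + y - 3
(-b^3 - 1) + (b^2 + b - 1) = -b^3 + b^2 + b - 2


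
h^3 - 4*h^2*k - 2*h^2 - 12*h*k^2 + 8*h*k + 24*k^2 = (h - 2)*(h - 6*k)*(h + 2*k)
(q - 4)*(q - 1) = q^2 - 5*q + 4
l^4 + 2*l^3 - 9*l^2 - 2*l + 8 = (l - 2)*(l - 1)*(l + 1)*(l + 4)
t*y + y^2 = y*(t + y)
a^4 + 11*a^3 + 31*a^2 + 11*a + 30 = (a + 5)*(a + 6)*(a - I)*(a + I)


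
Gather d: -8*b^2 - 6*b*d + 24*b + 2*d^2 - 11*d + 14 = -8*b^2 + 24*b + 2*d^2 + d*(-6*b - 11) + 14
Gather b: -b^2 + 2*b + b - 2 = -b^2 + 3*b - 2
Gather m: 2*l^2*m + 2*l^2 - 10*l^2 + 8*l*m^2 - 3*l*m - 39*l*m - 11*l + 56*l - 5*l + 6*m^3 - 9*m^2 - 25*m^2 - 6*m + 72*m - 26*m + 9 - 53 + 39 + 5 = -8*l^2 + 40*l + 6*m^3 + m^2*(8*l - 34) + m*(2*l^2 - 42*l + 40)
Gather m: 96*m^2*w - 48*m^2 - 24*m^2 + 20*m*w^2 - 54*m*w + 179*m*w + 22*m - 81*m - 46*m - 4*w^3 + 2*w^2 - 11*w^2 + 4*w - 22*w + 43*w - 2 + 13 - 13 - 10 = m^2*(96*w - 72) + m*(20*w^2 + 125*w - 105) - 4*w^3 - 9*w^2 + 25*w - 12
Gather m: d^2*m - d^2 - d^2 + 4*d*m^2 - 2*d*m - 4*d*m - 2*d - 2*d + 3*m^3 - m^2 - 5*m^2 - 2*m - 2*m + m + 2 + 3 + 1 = -2*d^2 - 4*d + 3*m^3 + m^2*(4*d - 6) + m*(d^2 - 6*d - 3) + 6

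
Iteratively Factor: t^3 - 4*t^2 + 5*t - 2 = (t - 1)*(t^2 - 3*t + 2) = (t - 1)^2*(t - 2)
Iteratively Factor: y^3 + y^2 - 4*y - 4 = (y - 2)*(y^2 + 3*y + 2) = (y - 2)*(y + 2)*(y + 1)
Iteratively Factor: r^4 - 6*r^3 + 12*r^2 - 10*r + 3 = (r - 1)*(r^3 - 5*r^2 + 7*r - 3) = (r - 1)^2*(r^2 - 4*r + 3) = (r - 3)*(r - 1)^2*(r - 1)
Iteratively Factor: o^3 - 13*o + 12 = (o + 4)*(o^2 - 4*o + 3) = (o - 1)*(o + 4)*(o - 3)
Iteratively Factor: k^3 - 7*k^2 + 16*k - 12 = (k - 3)*(k^2 - 4*k + 4) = (k - 3)*(k - 2)*(k - 2)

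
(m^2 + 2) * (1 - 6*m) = -6*m^3 + m^2 - 12*m + 2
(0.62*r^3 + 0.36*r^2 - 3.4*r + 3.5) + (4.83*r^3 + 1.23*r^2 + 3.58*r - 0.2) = 5.45*r^3 + 1.59*r^2 + 0.18*r + 3.3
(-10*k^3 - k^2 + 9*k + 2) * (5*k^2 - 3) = -50*k^5 - 5*k^4 + 75*k^3 + 13*k^2 - 27*k - 6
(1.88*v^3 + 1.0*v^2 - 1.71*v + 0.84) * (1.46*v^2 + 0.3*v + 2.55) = 2.7448*v^5 + 2.024*v^4 + 2.5974*v^3 + 3.2634*v^2 - 4.1085*v + 2.142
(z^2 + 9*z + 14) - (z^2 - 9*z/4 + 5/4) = 45*z/4 + 51/4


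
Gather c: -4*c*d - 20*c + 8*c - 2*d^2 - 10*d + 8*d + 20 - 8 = c*(-4*d - 12) - 2*d^2 - 2*d + 12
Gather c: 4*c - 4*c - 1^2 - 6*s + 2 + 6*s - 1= 0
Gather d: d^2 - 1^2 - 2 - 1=d^2 - 4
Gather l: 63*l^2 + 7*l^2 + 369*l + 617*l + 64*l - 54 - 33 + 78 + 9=70*l^2 + 1050*l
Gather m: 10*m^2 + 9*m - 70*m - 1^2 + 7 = 10*m^2 - 61*m + 6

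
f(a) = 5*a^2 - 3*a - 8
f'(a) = 10*a - 3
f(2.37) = 12.97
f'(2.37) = 20.70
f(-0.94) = -0.76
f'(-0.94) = -12.40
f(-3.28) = 55.63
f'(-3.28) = -35.80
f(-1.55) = 8.66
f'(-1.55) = -18.50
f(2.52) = 16.19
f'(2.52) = 22.20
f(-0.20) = -7.20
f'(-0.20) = -5.00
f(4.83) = 94.15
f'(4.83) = 45.30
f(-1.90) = 15.75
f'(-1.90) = -22.00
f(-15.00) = 1162.00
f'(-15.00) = -153.00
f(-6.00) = 190.00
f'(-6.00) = -63.00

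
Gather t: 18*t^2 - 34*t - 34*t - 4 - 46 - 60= 18*t^2 - 68*t - 110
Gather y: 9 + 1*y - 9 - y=0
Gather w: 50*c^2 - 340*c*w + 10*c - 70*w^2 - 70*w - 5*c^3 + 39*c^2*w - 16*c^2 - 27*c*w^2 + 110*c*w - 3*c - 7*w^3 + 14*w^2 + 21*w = -5*c^3 + 34*c^2 + 7*c - 7*w^3 + w^2*(-27*c - 56) + w*(39*c^2 - 230*c - 49)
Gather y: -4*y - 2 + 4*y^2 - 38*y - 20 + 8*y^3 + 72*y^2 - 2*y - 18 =8*y^3 + 76*y^2 - 44*y - 40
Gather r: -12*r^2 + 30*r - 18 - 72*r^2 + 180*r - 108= -84*r^2 + 210*r - 126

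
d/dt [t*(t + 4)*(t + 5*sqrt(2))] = 3*t^2 + 8*t + 10*sqrt(2)*t + 20*sqrt(2)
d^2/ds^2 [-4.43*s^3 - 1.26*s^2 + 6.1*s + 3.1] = -26.58*s - 2.52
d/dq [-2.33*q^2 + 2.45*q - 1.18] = 2.45 - 4.66*q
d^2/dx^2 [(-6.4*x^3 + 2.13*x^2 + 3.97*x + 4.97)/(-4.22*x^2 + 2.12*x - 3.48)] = (-1.13686837721616e-13*x^5 - 309.95772*x^3 - 626.66436*x^2 + 1081.632*x - 8.86792000000003)/(75.151448*x^6 - 113.261424*x^5 + 242.8188*x^4 - 196.32896*x^3 + 200.2392*x^2 - 77.022144*x + 42.144192)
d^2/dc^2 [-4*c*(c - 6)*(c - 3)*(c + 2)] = 24*c*(7 - 2*c)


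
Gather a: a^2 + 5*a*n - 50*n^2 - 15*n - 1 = a^2 + 5*a*n - 50*n^2 - 15*n - 1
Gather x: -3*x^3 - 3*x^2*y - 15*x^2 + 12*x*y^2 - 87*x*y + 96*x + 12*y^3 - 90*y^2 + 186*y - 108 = -3*x^3 + x^2*(-3*y - 15) + x*(12*y^2 - 87*y + 96) + 12*y^3 - 90*y^2 + 186*y - 108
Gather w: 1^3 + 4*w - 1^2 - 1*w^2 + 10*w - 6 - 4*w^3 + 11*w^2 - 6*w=-4*w^3 + 10*w^2 + 8*w - 6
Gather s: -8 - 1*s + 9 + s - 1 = 0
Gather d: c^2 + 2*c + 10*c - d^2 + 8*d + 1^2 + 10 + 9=c^2 + 12*c - d^2 + 8*d + 20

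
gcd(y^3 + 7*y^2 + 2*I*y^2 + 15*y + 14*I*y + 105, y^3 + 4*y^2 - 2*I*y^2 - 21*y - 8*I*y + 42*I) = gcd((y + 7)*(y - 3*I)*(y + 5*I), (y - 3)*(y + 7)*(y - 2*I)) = y + 7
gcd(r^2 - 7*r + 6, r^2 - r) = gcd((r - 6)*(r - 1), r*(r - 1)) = r - 1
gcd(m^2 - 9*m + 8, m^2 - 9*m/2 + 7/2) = m - 1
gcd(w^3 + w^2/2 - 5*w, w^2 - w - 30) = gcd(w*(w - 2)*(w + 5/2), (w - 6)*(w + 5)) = 1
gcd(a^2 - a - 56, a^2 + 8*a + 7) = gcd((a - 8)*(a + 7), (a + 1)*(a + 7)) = a + 7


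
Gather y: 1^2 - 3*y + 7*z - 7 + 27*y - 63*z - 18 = 24*y - 56*z - 24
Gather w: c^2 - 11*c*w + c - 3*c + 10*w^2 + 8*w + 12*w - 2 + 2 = c^2 - 2*c + 10*w^2 + w*(20 - 11*c)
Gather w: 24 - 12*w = 24 - 12*w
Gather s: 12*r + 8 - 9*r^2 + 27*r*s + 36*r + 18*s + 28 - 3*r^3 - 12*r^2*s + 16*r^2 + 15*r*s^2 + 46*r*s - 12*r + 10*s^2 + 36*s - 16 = -3*r^3 + 7*r^2 + 36*r + s^2*(15*r + 10) + s*(-12*r^2 + 73*r + 54) + 20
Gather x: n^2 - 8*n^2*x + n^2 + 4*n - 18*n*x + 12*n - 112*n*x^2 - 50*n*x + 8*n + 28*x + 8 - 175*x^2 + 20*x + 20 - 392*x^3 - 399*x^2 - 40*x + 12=2*n^2 + 24*n - 392*x^3 + x^2*(-112*n - 574) + x*(-8*n^2 - 68*n + 8) + 40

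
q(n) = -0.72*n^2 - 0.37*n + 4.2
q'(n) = -1.44*n - 0.37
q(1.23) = 2.66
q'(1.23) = -2.14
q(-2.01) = 2.03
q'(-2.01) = 2.52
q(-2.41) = 0.91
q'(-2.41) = 3.10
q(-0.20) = 4.25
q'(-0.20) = -0.08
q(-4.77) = -10.42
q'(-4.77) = 6.50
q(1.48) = 2.08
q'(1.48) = -2.50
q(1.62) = 1.71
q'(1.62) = -2.70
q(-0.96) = 3.89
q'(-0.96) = 1.01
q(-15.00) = -152.25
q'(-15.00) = 21.23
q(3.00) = -3.39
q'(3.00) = -4.69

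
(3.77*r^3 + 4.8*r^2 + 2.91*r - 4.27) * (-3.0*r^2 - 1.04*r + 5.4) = -11.31*r^5 - 18.3208*r^4 + 6.636*r^3 + 35.7036*r^2 + 20.1548*r - 23.058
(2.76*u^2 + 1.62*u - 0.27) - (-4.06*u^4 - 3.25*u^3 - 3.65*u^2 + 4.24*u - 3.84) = 4.06*u^4 + 3.25*u^3 + 6.41*u^2 - 2.62*u + 3.57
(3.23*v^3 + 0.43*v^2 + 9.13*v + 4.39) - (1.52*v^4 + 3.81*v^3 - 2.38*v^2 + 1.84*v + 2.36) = -1.52*v^4 - 0.58*v^3 + 2.81*v^2 + 7.29*v + 2.03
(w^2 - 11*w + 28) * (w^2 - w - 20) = w^4 - 12*w^3 + 19*w^2 + 192*w - 560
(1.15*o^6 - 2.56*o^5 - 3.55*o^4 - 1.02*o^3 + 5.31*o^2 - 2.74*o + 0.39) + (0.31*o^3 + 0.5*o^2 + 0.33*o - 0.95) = 1.15*o^6 - 2.56*o^5 - 3.55*o^4 - 0.71*o^3 + 5.81*o^2 - 2.41*o - 0.56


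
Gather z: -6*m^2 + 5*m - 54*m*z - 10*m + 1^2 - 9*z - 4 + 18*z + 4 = -6*m^2 - 5*m + z*(9 - 54*m) + 1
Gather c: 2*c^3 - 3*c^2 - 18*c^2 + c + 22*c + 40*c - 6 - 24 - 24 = 2*c^3 - 21*c^2 + 63*c - 54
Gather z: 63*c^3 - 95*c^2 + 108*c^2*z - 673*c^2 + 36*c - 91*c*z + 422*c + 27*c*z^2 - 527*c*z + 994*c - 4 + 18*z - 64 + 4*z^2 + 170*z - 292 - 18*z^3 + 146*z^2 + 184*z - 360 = 63*c^3 - 768*c^2 + 1452*c - 18*z^3 + z^2*(27*c + 150) + z*(108*c^2 - 618*c + 372) - 720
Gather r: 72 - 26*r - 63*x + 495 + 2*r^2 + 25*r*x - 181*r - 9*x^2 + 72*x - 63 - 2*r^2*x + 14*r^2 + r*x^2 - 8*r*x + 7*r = r^2*(16 - 2*x) + r*(x^2 + 17*x - 200) - 9*x^2 + 9*x + 504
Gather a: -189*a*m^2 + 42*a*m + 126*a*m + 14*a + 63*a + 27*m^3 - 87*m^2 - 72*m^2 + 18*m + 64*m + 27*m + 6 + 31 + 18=a*(-189*m^2 + 168*m + 77) + 27*m^3 - 159*m^2 + 109*m + 55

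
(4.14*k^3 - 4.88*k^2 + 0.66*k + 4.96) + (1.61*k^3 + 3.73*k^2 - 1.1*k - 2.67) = 5.75*k^3 - 1.15*k^2 - 0.44*k + 2.29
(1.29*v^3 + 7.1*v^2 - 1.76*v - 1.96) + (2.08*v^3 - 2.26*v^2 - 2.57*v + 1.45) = 3.37*v^3 + 4.84*v^2 - 4.33*v - 0.51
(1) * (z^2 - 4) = z^2 - 4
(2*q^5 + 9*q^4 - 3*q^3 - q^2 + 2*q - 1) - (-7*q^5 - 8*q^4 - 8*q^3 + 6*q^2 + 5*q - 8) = 9*q^5 + 17*q^4 + 5*q^3 - 7*q^2 - 3*q + 7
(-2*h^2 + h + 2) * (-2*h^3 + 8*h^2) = 4*h^5 - 18*h^4 + 4*h^3 + 16*h^2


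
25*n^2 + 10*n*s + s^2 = (5*n + s)^2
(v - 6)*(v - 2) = v^2 - 8*v + 12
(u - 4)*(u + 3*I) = u^2 - 4*u + 3*I*u - 12*I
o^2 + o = o*(o + 1)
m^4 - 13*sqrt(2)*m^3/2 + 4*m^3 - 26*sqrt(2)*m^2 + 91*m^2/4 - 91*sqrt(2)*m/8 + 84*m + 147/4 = (m + 1/2)*(m + 7/2)*(m - 7*sqrt(2)/2)*(m - 3*sqrt(2))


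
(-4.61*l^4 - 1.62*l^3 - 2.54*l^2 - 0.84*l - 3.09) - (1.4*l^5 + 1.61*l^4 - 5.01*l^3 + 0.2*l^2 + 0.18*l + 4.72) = -1.4*l^5 - 6.22*l^4 + 3.39*l^3 - 2.74*l^2 - 1.02*l - 7.81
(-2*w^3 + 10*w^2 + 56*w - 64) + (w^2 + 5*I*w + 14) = -2*w^3 + 11*w^2 + 56*w + 5*I*w - 50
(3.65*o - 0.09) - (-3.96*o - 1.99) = 7.61*o + 1.9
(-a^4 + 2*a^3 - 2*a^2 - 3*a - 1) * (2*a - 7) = -2*a^5 + 11*a^4 - 18*a^3 + 8*a^2 + 19*a + 7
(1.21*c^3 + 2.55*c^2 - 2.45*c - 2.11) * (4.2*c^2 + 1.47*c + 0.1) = 5.082*c^5 + 12.4887*c^4 - 6.4205*c^3 - 12.2085*c^2 - 3.3467*c - 0.211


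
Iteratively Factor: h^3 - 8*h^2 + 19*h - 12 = (h - 3)*(h^2 - 5*h + 4) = (h - 3)*(h - 1)*(h - 4)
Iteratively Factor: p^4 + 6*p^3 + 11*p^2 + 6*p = (p + 2)*(p^3 + 4*p^2 + 3*p) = (p + 2)*(p + 3)*(p^2 + p) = p*(p + 2)*(p + 3)*(p + 1)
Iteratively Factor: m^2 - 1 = (m - 1)*(m + 1)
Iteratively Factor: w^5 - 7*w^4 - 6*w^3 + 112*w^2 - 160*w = (w + 4)*(w^4 - 11*w^3 + 38*w^2 - 40*w) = (w - 5)*(w + 4)*(w^3 - 6*w^2 + 8*w) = (w - 5)*(w - 2)*(w + 4)*(w^2 - 4*w) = (w - 5)*(w - 4)*(w - 2)*(w + 4)*(w)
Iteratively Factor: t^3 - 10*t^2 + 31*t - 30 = (t - 3)*(t^2 - 7*t + 10) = (t - 3)*(t - 2)*(t - 5)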